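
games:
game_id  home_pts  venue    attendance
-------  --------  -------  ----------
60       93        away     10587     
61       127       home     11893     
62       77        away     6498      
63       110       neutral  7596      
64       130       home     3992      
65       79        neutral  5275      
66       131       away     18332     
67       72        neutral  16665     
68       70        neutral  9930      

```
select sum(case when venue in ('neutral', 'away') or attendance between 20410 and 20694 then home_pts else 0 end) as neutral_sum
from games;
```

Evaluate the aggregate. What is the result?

632

game_id=60: ✓ → 93
game_id=61: ✗
game_id=62: ✓ → 77
game_id=63: ✓ → 110
game_id=64: ✗
game_id=65: ✓ → 79
game_id=66: ✓ → 131
game_id=67: ✓ → 72
game_id=68: ✓ → 70
neutral_sum = 93 + 77 + 110 + 79 + 131 + 72 + 70 = 632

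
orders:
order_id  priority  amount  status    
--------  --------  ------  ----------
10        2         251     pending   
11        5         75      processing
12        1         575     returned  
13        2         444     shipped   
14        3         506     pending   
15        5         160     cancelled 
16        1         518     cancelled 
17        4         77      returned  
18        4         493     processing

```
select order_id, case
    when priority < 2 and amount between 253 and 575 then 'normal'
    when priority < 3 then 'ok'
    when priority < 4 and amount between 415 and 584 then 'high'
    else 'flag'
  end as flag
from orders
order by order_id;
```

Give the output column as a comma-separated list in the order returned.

ok, flag, normal, ok, high, flag, normal, flag, flag

order_id=10: priority < 3 → ok
order_id=11: ELSE → flag
order_id=12: priority < 2 and amount between 253 and 575 → normal
order_id=13: priority < 3 → ok
order_id=14: priority < 4 and amount between 415 and 584 → high
order_id=15: ELSE → flag
order_id=16: priority < 2 and amount between 253 and 575 → normal
order_id=17: ELSE → flag
order_id=18: ELSE → flag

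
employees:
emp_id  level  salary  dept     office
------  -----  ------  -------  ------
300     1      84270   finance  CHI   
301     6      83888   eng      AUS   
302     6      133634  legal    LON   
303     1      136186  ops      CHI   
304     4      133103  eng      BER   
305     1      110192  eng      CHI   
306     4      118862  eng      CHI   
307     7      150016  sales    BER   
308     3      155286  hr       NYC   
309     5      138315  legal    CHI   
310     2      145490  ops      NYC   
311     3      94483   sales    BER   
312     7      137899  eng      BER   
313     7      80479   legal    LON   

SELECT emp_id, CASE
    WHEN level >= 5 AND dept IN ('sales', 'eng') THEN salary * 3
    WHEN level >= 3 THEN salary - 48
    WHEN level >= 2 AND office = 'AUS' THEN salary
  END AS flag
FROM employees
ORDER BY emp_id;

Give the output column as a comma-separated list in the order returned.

emp_id=300: (no match → NULL) → NULL
emp_id=301: level >= 5 AND dept IN ('sales', 'eng') → 251664
emp_id=302: level >= 3 → 133586
emp_id=303: (no match → NULL) → NULL
emp_id=304: level >= 3 → 133055
emp_id=305: (no match → NULL) → NULL
emp_id=306: level >= 3 → 118814
emp_id=307: level >= 5 AND dept IN ('sales', 'eng') → 450048
emp_id=308: level >= 3 → 155238
emp_id=309: level >= 3 → 138267
emp_id=310: (no match → NULL) → NULL
emp_id=311: level >= 3 → 94435
emp_id=312: level >= 5 AND dept IN ('sales', 'eng') → 413697
emp_id=313: level >= 3 → 80431

NULL, 251664, 133586, NULL, 133055, NULL, 118814, 450048, 155238, 138267, NULL, 94435, 413697, 80431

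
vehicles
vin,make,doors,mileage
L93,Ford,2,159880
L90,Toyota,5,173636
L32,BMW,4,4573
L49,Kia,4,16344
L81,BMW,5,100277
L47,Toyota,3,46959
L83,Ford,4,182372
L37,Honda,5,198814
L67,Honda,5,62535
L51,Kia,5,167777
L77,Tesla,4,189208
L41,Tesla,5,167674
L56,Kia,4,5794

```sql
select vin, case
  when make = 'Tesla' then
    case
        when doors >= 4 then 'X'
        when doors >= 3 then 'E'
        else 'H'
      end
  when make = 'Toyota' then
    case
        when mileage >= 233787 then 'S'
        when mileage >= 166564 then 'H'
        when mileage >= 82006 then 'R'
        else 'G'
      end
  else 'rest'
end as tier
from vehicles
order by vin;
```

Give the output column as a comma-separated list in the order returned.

rest, rest, X, G, rest, rest, rest, rest, X, rest, rest, H, rest

vin=L32: make='BMW' → outer ELSE → rest
vin=L37: make='Honda' → outer ELSE → rest
vin=L41: make='Tesla' → inner[doors >= 4] → X
vin=L47: make='Toyota' → inner[ELSE] → G
vin=L49: make='Kia' → outer ELSE → rest
vin=L51: make='Kia' → outer ELSE → rest
vin=L56: make='Kia' → outer ELSE → rest
vin=L67: make='Honda' → outer ELSE → rest
vin=L77: make='Tesla' → inner[doors >= 4] → X
vin=L81: make='BMW' → outer ELSE → rest
vin=L83: make='Ford' → outer ELSE → rest
vin=L90: make='Toyota' → inner[mileage >= 166564] → H
vin=L93: make='Ford' → outer ELSE → rest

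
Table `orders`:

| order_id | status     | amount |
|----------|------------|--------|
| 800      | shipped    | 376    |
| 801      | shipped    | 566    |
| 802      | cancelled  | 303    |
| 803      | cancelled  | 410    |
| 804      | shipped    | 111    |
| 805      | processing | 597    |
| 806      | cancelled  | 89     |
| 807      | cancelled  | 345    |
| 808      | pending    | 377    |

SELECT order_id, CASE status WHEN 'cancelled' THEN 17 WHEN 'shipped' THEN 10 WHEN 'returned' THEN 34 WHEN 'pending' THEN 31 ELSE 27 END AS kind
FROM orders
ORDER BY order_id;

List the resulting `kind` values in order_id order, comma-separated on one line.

order_id=800: status='shipped' → 10
order_id=801: status='shipped' → 10
order_id=802: status='cancelled' → 17
order_id=803: status='cancelled' → 17
order_id=804: status='shipped' → 10
order_id=805: ELSE → 27
order_id=806: status='cancelled' → 17
order_id=807: status='cancelled' → 17
order_id=808: status='pending' → 31

10, 10, 17, 17, 10, 27, 17, 17, 31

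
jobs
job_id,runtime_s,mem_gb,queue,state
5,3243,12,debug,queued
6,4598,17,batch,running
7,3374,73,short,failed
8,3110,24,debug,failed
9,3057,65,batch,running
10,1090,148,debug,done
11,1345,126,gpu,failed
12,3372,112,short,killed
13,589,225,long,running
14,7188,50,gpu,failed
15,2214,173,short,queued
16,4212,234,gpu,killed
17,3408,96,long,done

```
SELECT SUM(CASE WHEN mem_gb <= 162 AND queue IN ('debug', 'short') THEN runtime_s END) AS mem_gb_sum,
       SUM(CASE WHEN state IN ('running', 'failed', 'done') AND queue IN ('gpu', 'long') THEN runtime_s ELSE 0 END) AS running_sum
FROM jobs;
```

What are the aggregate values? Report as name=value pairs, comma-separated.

[mem_gb_sum: mem_gb <= 162 AND queue IN ('debug', 'short')]
job_id=5: ✓ → 3243
job_id=6: ✗
job_id=7: ✓ → 3374
job_id=8: ✓ → 3110
job_id=9: ✗
job_id=10: ✓ → 1090
job_id=11: ✗
job_id=12: ✓ → 3372
job_id=13: ✗
job_id=14: ✗
job_id=15: ✗
job_id=16: ✗
job_id=17: ✗
mem_gb_sum = 3243 + 3374 + 3110 + 1090 + 3372 = 14189
—
[running_sum: state IN ('running', 'failed', 'done') AND queue IN ('gpu', 'long')]
job_id=5: ✗
job_id=6: ✗
job_id=7: ✗
job_id=8: ✗
job_id=9: ✗
job_id=10: ✗
job_id=11: ✓ → 1345
job_id=12: ✗
job_id=13: ✓ → 589
job_id=14: ✓ → 7188
job_id=15: ✗
job_id=16: ✗
job_id=17: ✓ → 3408
running_sum = 1345 + 589 + 7188 + 3408 = 12530

mem_gb_sum=14189, running_sum=12530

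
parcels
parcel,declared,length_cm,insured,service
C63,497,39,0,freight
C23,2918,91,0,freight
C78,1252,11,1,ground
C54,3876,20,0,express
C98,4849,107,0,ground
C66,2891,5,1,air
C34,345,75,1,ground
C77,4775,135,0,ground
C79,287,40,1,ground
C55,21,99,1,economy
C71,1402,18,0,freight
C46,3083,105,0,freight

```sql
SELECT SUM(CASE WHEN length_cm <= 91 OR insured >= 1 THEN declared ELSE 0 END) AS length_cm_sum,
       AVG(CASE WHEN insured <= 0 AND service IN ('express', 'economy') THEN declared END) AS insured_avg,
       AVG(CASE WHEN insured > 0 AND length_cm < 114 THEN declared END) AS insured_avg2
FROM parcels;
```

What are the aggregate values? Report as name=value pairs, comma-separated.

length_cm_sum=13489, insured_avg=3876, insured_avg2=959.2

[length_cm_sum: length_cm <= 91 OR insured >= 1]
parcel=C63: ✓ → 497
parcel=C23: ✓ → 2918
parcel=C78: ✓ → 1252
parcel=C54: ✓ → 3876
parcel=C98: ✗
parcel=C66: ✓ → 2891
parcel=C34: ✓ → 345
parcel=C77: ✗
parcel=C79: ✓ → 287
parcel=C55: ✓ → 21
parcel=C71: ✓ → 1402
parcel=C46: ✗
length_cm_sum = 497 + 2918 + 1252 + 3876 + 2891 + 345 + 287 + 21 + 1402 = 13489
—
[insured_avg: insured <= 0 AND service IN ('express', 'economy')]
parcel=C63: ✗
parcel=C23: ✗
parcel=C78: ✗
parcel=C54: ✓ → 3876
parcel=C98: ✗
parcel=C66: ✗
parcel=C34: ✗
parcel=C77: ✗
parcel=C79: ✗
parcel=C55: ✗
parcel=C71: ✗
parcel=C46: ✗
insured_avg = 3876
—
[insured_avg2: insured > 0 AND length_cm < 114]
parcel=C63: ✗
parcel=C23: ✗
parcel=C78: ✓ → 1252
parcel=C54: ✗
parcel=C98: ✗
parcel=C66: ✓ → 2891
parcel=C34: ✓ → 345
parcel=C77: ✗
parcel=C79: ✓ → 287
parcel=C55: ✓ → 21
parcel=C71: ✗
parcel=C46: ✗
insured_avg2 = (1252 + 2891 + 345 + 287 + 21) / 5 = 959.2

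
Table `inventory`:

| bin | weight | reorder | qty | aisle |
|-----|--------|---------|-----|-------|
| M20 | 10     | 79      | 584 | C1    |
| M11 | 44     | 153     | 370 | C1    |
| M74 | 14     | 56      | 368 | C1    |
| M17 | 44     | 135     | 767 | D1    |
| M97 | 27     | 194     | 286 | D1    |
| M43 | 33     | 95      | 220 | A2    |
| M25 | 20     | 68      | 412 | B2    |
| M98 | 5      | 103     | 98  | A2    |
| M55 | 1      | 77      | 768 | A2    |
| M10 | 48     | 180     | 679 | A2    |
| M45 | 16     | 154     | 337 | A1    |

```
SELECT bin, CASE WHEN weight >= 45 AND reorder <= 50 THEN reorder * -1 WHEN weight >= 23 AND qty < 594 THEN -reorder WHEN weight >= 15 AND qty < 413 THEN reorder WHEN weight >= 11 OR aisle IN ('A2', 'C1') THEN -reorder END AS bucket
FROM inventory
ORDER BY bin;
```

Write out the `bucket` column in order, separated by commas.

bin=M10: weight >= 11 OR aisle IN ('A2', 'C1') → -180
bin=M11: weight >= 23 AND qty < 594 → -153
bin=M17: weight >= 11 OR aisle IN ('A2', 'C1') → -135
bin=M20: weight >= 11 OR aisle IN ('A2', 'C1') → -79
bin=M25: weight >= 15 AND qty < 413 → 68
bin=M43: weight >= 23 AND qty < 594 → -95
bin=M45: weight >= 15 AND qty < 413 → 154
bin=M55: weight >= 11 OR aisle IN ('A2', 'C1') → -77
bin=M74: weight >= 11 OR aisle IN ('A2', 'C1') → -56
bin=M97: weight >= 23 AND qty < 594 → -194
bin=M98: weight >= 11 OR aisle IN ('A2', 'C1') → -103

-180, -153, -135, -79, 68, -95, 154, -77, -56, -194, -103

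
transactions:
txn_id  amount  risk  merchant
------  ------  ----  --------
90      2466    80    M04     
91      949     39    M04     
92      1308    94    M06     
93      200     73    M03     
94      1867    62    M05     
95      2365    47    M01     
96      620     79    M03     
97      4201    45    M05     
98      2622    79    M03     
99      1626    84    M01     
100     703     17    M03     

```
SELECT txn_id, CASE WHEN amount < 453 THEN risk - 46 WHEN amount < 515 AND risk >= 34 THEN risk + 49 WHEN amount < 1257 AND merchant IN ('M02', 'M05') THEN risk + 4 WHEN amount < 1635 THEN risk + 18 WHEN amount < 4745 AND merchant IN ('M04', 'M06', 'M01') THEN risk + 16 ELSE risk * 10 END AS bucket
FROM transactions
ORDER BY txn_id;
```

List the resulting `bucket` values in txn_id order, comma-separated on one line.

96, 57, 112, 27, 620, 63, 97, 450, 790, 102, 35

txn_id=90: amount < 4745 AND merchant IN ('M04', 'M06', 'M01') → 96
txn_id=91: amount < 1635 → 57
txn_id=92: amount < 1635 → 112
txn_id=93: amount < 453 → 27
txn_id=94: ELSE → 620
txn_id=95: amount < 4745 AND merchant IN ('M04', 'M06', 'M01') → 63
txn_id=96: amount < 1635 → 97
txn_id=97: ELSE → 450
txn_id=98: ELSE → 790
txn_id=99: amount < 1635 → 102
txn_id=100: amount < 1635 → 35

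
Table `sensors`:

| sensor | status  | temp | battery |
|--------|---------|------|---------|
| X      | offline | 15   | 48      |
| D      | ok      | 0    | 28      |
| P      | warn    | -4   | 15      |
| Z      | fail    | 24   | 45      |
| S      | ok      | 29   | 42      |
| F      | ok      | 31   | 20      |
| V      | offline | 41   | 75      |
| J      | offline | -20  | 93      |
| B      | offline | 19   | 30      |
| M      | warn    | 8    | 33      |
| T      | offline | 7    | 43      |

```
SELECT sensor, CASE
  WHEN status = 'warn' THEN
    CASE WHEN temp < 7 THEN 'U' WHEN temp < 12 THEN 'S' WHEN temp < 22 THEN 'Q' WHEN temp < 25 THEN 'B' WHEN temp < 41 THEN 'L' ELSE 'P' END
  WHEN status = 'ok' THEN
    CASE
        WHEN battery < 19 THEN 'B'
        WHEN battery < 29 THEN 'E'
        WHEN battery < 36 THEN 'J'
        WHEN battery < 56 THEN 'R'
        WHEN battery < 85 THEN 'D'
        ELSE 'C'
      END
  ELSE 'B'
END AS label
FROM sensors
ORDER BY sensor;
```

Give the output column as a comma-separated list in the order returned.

sensor=B: status='offline' → outer ELSE → B
sensor=D: status='ok' → inner[battery < 29] → E
sensor=F: status='ok' → inner[battery < 29] → E
sensor=J: status='offline' → outer ELSE → B
sensor=M: status='warn' → inner[temp < 12] → S
sensor=P: status='warn' → inner[temp < 7] → U
sensor=S: status='ok' → inner[battery < 56] → R
sensor=T: status='offline' → outer ELSE → B
sensor=V: status='offline' → outer ELSE → B
sensor=X: status='offline' → outer ELSE → B
sensor=Z: status='fail' → outer ELSE → B

B, E, E, B, S, U, R, B, B, B, B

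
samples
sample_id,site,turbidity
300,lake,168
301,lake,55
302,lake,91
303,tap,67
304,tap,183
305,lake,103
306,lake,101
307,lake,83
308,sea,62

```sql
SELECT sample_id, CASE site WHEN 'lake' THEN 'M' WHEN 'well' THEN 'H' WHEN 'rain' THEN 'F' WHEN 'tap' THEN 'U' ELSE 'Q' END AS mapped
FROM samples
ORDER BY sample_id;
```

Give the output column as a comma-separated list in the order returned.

sample_id=300: site='lake' → M
sample_id=301: site='lake' → M
sample_id=302: site='lake' → M
sample_id=303: site='tap' → U
sample_id=304: site='tap' → U
sample_id=305: site='lake' → M
sample_id=306: site='lake' → M
sample_id=307: site='lake' → M
sample_id=308: ELSE → Q

M, M, M, U, U, M, M, M, Q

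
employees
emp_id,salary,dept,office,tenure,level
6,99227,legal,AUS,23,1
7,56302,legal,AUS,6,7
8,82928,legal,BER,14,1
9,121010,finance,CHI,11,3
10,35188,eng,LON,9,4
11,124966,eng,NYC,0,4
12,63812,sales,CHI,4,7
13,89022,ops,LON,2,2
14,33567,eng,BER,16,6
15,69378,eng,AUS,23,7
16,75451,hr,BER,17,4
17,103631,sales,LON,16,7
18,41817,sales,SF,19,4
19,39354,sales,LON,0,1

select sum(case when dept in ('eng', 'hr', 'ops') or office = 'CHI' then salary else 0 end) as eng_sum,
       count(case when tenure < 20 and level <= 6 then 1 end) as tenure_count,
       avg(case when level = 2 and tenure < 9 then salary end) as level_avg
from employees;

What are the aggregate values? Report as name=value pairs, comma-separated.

[eng_sum: dept in ('eng', 'hr', 'ops') or office = 'CHI']
emp_id=6: ✗
emp_id=7: ✗
emp_id=8: ✗
emp_id=9: ✓ → 121010
emp_id=10: ✓ → 35188
emp_id=11: ✓ → 124966
emp_id=12: ✓ → 63812
emp_id=13: ✓ → 89022
emp_id=14: ✓ → 33567
emp_id=15: ✓ → 69378
emp_id=16: ✓ → 75451
emp_id=17: ✗
emp_id=18: ✗
emp_id=19: ✗
eng_sum = 121010 + 35188 + 124966 + 63812 + 89022 + 33567 + 69378 + 75451 = 612394
—
[tenure_count: tenure < 20 and level <= 6]
emp_id=6: ✗
emp_id=7: ✗
emp_id=8: ✓ → 1
emp_id=9: ✓ → 1
emp_id=10: ✓ → 1
emp_id=11: ✓ → 1
emp_id=12: ✗
emp_id=13: ✓ → 1
emp_id=14: ✓ → 1
emp_id=15: ✗
emp_id=16: ✓ → 1
emp_id=17: ✗
emp_id=18: ✓ → 1
emp_id=19: ✓ → 1
tenure_count = COUNT(1, 1, 1, 1, 1, 1, 1, 1, 1) = 9
—
[level_avg: level = 2 and tenure < 9]
emp_id=6: ✗
emp_id=7: ✗
emp_id=8: ✗
emp_id=9: ✗
emp_id=10: ✗
emp_id=11: ✗
emp_id=12: ✗
emp_id=13: ✓ → 89022
emp_id=14: ✗
emp_id=15: ✗
emp_id=16: ✗
emp_id=17: ✗
emp_id=18: ✗
emp_id=19: ✗
level_avg = 89022

eng_sum=612394, tenure_count=9, level_avg=89022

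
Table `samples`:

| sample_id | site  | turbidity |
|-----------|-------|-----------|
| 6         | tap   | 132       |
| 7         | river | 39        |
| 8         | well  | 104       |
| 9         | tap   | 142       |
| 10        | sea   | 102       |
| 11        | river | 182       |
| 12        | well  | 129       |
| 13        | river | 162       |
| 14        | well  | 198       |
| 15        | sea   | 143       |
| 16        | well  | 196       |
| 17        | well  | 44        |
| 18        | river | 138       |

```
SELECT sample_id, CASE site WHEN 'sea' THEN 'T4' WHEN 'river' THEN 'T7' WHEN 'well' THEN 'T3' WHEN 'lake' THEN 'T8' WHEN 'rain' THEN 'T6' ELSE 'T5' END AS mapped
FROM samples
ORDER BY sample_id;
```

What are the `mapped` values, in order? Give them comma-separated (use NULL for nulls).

T5, T7, T3, T5, T4, T7, T3, T7, T3, T4, T3, T3, T7

sample_id=6: ELSE → T5
sample_id=7: site='river' → T7
sample_id=8: site='well' → T3
sample_id=9: ELSE → T5
sample_id=10: site='sea' → T4
sample_id=11: site='river' → T7
sample_id=12: site='well' → T3
sample_id=13: site='river' → T7
sample_id=14: site='well' → T3
sample_id=15: site='sea' → T4
sample_id=16: site='well' → T3
sample_id=17: site='well' → T3
sample_id=18: site='river' → T7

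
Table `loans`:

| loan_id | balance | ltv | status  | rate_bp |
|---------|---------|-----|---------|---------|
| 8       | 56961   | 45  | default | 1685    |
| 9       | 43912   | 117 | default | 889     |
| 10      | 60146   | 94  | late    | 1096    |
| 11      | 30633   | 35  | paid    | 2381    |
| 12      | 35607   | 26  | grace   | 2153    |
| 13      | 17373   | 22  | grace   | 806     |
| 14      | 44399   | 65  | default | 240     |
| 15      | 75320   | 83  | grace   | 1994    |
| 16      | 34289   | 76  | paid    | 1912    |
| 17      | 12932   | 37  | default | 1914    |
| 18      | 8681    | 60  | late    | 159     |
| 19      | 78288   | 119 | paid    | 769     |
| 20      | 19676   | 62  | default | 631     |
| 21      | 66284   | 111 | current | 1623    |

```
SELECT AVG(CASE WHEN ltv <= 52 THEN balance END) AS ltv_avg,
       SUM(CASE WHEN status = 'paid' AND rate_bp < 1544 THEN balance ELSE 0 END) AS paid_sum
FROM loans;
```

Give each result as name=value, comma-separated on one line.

[ltv_avg: ltv <= 52]
loan_id=8: ✓ → 56961
loan_id=9: ✗
loan_id=10: ✗
loan_id=11: ✓ → 30633
loan_id=12: ✓ → 35607
loan_id=13: ✓ → 17373
loan_id=14: ✗
loan_id=15: ✗
loan_id=16: ✗
loan_id=17: ✓ → 12932
loan_id=18: ✗
loan_id=19: ✗
loan_id=20: ✗
loan_id=21: ✗
ltv_avg = (56961 + 30633 + 35607 + 17373 + 12932) / 5 = 30701.2
—
[paid_sum: status = 'paid' AND rate_bp < 1544]
loan_id=8: ✗
loan_id=9: ✗
loan_id=10: ✗
loan_id=11: ✗
loan_id=12: ✗
loan_id=13: ✗
loan_id=14: ✗
loan_id=15: ✗
loan_id=16: ✗
loan_id=17: ✗
loan_id=18: ✗
loan_id=19: ✓ → 78288
loan_id=20: ✗
loan_id=21: ✗
paid_sum = 78288

ltv_avg=30701.2, paid_sum=78288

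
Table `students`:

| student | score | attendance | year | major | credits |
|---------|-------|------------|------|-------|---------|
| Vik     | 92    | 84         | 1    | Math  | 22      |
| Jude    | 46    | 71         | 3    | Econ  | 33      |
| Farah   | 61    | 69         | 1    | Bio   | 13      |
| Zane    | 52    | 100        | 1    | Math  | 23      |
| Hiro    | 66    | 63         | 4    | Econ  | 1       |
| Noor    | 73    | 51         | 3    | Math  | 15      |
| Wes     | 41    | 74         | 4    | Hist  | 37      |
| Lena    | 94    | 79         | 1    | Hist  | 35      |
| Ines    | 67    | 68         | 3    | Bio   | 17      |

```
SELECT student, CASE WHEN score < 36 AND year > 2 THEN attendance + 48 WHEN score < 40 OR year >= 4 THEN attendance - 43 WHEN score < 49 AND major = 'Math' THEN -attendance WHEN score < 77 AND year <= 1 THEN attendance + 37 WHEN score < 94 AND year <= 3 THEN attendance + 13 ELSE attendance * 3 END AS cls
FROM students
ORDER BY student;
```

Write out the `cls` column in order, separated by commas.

student=Farah: score < 77 AND year <= 1 → 106
student=Hiro: score < 40 OR year >= 4 → 20
student=Ines: score < 94 AND year <= 3 → 81
student=Jude: score < 94 AND year <= 3 → 84
student=Lena: ELSE → 237
student=Noor: score < 94 AND year <= 3 → 64
student=Vik: score < 94 AND year <= 3 → 97
student=Wes: score < 40 OR year >= 4 → 31
student=Zane: score < 77 AND year <= 1 → 137

106, 20, 81, 84, 237, 64, 97, 31, 137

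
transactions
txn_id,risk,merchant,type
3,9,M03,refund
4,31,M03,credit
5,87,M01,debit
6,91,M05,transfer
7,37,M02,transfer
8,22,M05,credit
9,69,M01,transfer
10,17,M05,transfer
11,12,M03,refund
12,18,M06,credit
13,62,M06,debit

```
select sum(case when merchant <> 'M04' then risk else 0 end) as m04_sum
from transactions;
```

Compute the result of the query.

txn_id=3: ✓ → 9
txn_id=4: ✓ → 31
txn_id=5: ✓ → 87
txn_id=6: ✓ → 91
txn_id=7: ✓ → 37
txn_id=8: ✓ → 22
txn_id=9: ✓ → 69
txn_id=10: ✓ → 17
txn_id=11: ✓ → 12
txn_id=12: ✓ → 18
txn_id=13: ✓ → 62
m04_sum = 9 + 31 + 87 + 91 + 37 + 22 + 69 + 17 + 12 + 18 + 62 = 455

455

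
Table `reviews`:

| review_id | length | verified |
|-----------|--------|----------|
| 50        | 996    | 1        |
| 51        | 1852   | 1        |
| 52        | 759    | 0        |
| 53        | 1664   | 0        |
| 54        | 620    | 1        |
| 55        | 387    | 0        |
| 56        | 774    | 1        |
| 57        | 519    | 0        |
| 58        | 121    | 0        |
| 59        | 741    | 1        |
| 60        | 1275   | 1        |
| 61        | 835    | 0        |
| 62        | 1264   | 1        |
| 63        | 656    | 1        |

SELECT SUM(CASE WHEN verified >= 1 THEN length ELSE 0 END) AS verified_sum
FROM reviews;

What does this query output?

review_id=50: ✓ → 996
review_id=51: ✓ → 1852
review_id=52: ✗
review_id=53: ✗
review_id=54: ✓ → 620
review_id=55: ✗
review_id=56: ✓ → 774
review_id=57: ✗
review_id=58: ✗
review_id=59: ✓ → 741
review_id=60: ✓ → 1275
review_id=61: ✗
review_id=62: ✓ → 1264
review_id=63: ✓ → 656
verified_sum = 996 + 1852 + 620 + 774 + 741 + 1275 + 1264 + 656 = 8178

8178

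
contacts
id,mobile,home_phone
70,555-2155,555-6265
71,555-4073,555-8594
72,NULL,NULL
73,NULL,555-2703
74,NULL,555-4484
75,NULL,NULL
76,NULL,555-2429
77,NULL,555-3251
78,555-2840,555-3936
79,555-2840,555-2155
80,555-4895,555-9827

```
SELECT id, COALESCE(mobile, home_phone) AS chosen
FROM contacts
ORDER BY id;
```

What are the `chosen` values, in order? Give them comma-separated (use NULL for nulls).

id=70: mobile=555-2155 → 555-2155
id=71: mobile=555-4073 → 555-4073
id=72: mobile=NULL, home_phone=NULL (all NULL) → NULL
id=73: mobile=NULL, home_phone=555-2703 → 555-2703
id=74: mobile=NULL, home_phone=555-4484 → 555-4484
id=75: mobile=NULL, home_phone=NULL (all NULL) → NULL
id=76: mobile=NULL, home_phone=555-2429 → 555-2429
id=77: mobile=NULL, home_phone=555-3251 → 555-3251
id=78: mobile=555-2840 → 555-2840
id=79: mobile=555-2840 → 555-2840
id=80: mobile=555-4895 → 555-4895

555-2155, 555-4073, NULL, 555-2703, 555-4484, NULL, 555-2429, 555-3251, 555-2840, 555-2840, 555-4895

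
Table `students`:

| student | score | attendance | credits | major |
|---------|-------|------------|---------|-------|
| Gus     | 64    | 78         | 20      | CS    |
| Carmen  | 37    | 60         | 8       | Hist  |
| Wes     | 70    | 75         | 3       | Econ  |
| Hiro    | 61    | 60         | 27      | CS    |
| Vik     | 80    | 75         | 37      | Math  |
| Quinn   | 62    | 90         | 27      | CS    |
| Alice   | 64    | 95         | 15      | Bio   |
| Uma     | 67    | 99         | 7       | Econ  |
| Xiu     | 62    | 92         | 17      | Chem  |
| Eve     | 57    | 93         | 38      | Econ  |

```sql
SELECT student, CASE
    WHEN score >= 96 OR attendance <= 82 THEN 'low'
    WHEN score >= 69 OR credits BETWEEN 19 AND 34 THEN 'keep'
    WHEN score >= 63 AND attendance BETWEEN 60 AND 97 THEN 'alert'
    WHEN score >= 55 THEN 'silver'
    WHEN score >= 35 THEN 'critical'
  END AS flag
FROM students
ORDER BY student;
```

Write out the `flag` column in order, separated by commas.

alert, low, silver, low, low, keep, silver, low, low, silver

student=Alice: score >= 63 AND attendance BETWEEN 60 AND 97 → alert
student=Carmen: score >= 96 OR attendance <= 82 → low
student=Eve: score >= 55 → silver
student=Gus: score >= 96 OR attendance <= 82 → low
student=Hiro: score >= 96 OR attendance <= 82 → low
student=Quinn: score >= 69 OR credits BETWEEN 19 AND 34 → keep
student=Uma: score >= 55 → silver
student=Vik: score >= 96 OR attendance <= 82 → low
student=Wes: score >= 96 OR attendance <= 82 → low
student=Xiu: score >= 55 → silver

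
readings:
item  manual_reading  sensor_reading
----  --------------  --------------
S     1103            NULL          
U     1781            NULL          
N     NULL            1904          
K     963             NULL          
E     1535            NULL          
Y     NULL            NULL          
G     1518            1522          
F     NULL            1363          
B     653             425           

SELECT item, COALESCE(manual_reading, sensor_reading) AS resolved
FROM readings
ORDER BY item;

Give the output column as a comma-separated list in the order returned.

item=B: manual_reading=653 → 653
item=E: manual_reading=1535 → 1535
item=F: manual_reading=NULL, sensor_reading=1363 → 1363
item=G: manual_reading=1518 → 1518
item=K: manual_reading=963 → 963
item=N: manual_reading=NULL, sensor_reading=1904 → 1904
item=S: manual_reading=1103 → 1103
item=U: manual_reading=1781 → 1781
item=Y: manual_reading=NULL, sensor_reading=NULL (all NULL) → NULL

653, 1535, 1363, 1518, 963, 1904, 1103, 1781, NULL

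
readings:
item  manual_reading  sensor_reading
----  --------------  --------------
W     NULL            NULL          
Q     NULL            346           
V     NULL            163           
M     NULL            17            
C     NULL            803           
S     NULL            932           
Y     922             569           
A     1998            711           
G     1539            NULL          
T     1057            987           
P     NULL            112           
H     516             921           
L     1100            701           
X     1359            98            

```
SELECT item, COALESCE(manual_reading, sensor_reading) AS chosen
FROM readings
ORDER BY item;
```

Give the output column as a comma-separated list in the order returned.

item=A: manual_reading=1998 → 1998
item=C: manual_reading=NULL, sensor_reading=803 → 803
item=G: manual_reading=1539 → 1539
item=H: manual_reading=516 → 516
item=L: manual_reading=1100 → 1100
item=M: manual_reading=NULL, sensor_reading=17 → 17
item=P: manual_reading=NULL, sensor_reading=112 → 112
item=Q: manual_reading=NULL, sensor_reading=346 → 346
item=S: manual_reading=NULL, sensor_reading=932 → 932
item=T: manual_reading=1057 → 1057
item=V: manual_reading=NULL, sensor_reading=163 → 163
item=W: manual_reading=NULL, sensor_reading=NULL (all NULL) → NULL
item=X: manual_reading=1359 → 1359
item=Y: manual_reading=922 → 922

1998, 803, 1539, 516, 1100, 17, 112, 346, 932, 1057, 163, NULL, 1359, 922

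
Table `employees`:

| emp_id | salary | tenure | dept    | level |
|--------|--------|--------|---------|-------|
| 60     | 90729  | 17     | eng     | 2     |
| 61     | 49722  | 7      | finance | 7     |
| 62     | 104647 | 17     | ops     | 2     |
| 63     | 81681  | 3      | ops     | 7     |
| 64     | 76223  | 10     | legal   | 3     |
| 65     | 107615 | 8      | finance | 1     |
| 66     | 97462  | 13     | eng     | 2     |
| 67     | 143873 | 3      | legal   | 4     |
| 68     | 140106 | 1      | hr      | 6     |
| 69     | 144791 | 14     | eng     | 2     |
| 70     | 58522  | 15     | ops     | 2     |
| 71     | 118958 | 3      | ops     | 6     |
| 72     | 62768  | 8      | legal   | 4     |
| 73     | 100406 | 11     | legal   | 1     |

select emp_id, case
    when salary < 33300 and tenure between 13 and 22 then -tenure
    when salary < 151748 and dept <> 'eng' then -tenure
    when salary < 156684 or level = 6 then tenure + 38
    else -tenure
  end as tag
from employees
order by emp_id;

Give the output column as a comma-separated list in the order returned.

emp_id=60: salary < 156684 or level = 6 → 55
emp_id=61: salary < 151748 and dept <> 'eng' → -7
emp_id=62: salary < 151748 and dept <> 'eng' → -17
emp_id=63: salary < 151748 and dept <> 'eng' → -3
emp_id=64: salary < 151748 and dept <> 'eng' → -10
emp_id=65: salary < 151748 and dept <> 'eng' → -8
emp_id=66: salary < 156684 or level = 6 → 51
emp_id=67: salary < 151748 and dept <> 'eng' → -3
emp_id=68: salary < 151748 and dept <> 'eng' → -1
emp_id=69: salary < 156684 or level = 6 → 52
emp_id=70: salary < 151748 and dept <> 'eng' → -15
emp_id=71: salary < 151748 and dept <> 'eng' → -3
emp_id=72: salary < 151748 and dept <> 'eng' → -8
emp_id=73: salary < 151748 and dept <> 'eng' → -11

55, -7, -17, -3, -10, -8, 51, -3, -1, 52, -15, -3, -8, -11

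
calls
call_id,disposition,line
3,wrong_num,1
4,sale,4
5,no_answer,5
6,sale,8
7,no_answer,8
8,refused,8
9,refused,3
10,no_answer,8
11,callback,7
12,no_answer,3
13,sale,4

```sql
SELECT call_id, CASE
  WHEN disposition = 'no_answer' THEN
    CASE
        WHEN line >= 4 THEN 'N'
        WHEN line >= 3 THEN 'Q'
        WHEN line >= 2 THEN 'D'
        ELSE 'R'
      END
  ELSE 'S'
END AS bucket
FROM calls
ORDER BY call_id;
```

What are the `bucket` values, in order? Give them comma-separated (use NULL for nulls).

call_id=3: disposition='wrong_num' → outer ELSE → S
call_id=4: disposition='sale' → outer ELSE → S
call_id=5: disposition='no_answer' → inner[line >= 4] → N
call_id=6: disposition='sale' → outer ELSE → S
call_id=7: disposition='no_answer' → inner[line >= 4] → N
call_id=8: disposition='refused' → outer ELSE → S
call_id=9: disposition='refused' → outer ELSE → S
call_id=10: disposition='no_answer' → inner[line >= 4] → N
call_id=11: disposition='callback' → outer ELSE → S
call_id=12: disposition='no_answer' → inner[line >= 3] → Q
call_id=13: disposition='sale' → outer ELSE → S

S, S, N, S, N, S, S, N, S, Q, S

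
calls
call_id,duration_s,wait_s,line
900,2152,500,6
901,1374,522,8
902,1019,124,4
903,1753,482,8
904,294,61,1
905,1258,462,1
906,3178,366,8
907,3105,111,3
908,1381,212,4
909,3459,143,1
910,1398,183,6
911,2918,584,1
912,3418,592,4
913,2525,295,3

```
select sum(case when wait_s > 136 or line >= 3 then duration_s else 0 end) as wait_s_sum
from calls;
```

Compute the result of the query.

call_id=900: ✓ → 2152
call_id=901: ✓ → 1374
call_id=902: ✓ → 1019
call_id=903: ✓ → 1753
call_id=904: ✗
call_id=905: ✓ → 1258
call_id=906: ✓ → 3178
call_id=907: ✓ → 3105
call_id=908: ✓ → 1381
call_id=909: ✓ → 3459
call_id=910: ✓ → 1398
call_id=911: ✓ → 2918
call_id=912: ✓ → 3418
call_id=913: ✓ → 2525
wait_s_sum = 2152 + 1374 + 1019 + 1753 + 1258 + 3178 + 3105 + 1381 + 3459 + 1398 + 2918 + 3418 + 2525 = 28938

28938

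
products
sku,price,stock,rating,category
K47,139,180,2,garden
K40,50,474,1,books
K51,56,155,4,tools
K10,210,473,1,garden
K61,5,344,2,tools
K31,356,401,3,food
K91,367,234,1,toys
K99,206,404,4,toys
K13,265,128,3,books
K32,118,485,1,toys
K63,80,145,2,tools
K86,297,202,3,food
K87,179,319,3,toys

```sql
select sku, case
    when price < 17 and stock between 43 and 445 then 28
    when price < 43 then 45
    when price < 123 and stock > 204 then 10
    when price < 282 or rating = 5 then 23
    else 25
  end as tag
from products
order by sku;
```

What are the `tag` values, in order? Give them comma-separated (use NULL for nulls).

sku=K10: price < 282 or rating = 5 → 23
sku=K13: price < 282 or rating = 5 → 23
sku=K31: ELSE → 25
sku=K32: price < 123 and stock > 204 → 10
sku=K40: price < 123 and stock > 204 → 10
sku=K47: price < 282 or rating = 5 → 23
sku=K51: price < 282 or rating = 5 → 23
sku=K61: price < 17 and stock between 43 and 445 → 28
sku=K63: price < 282 or rating = 5 → 23
sku=K86: ELSE → 25
sku=K87: price < 282 or rating = 5 → 23
sku=K91: ELSE → 25
sku=K99: price < 282 or rating = 5 → 23

23, 23, 25, 10, 10, 23, 23, 28, 23, 25, 23, 25, 23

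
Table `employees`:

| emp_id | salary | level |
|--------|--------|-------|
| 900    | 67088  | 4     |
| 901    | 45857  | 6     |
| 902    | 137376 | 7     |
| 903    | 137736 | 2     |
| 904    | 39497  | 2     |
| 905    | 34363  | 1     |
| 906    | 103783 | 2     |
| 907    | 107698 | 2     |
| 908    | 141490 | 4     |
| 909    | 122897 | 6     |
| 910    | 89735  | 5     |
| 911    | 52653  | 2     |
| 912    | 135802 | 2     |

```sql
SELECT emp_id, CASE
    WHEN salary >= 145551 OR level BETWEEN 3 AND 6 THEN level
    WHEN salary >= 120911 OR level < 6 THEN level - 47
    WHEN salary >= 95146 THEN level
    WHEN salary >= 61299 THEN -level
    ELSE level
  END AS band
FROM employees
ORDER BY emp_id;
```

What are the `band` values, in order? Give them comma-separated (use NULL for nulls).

4, 6, -40, -45, -45, -46, -45, -45, 4, 6, 5, -45, -45

emp_id=900: salary >= 145551 OR level BETWEEN 3 AND 6 → 4
emp_id=901: salary >= 145551 OR level BETWEEN 3 AND 6 → 6
emp_id=902: salary >= 120911 OR level < 6 → -40
emp_id=903: salary >= 120911 OR level < 6 → -45
emp_id=904: salary >= 120911 OR level < 6 → -45
emp_id=905: salary >= 120911 OR level < 6 → -46
emp_id=906: salary >= 120911 OR level < 6 → -45
emp_id=907: salary >= 120911 OR level < 6 → -45
emp_id=908: salary >= 145551 OR level BETWEEN 3 AND 6 → 4
emp_id=909: salary >= 145551 OR level BETWEEN 3 AND 6 → 6
emp_id=910: salary >= 145551 OR level BETWEEN 3 AND 6 → 5
emp_id=911: salary >= 120911 OR level < 6 → -45
emp_id=912: salary >= 120911 OR level < 6 → -45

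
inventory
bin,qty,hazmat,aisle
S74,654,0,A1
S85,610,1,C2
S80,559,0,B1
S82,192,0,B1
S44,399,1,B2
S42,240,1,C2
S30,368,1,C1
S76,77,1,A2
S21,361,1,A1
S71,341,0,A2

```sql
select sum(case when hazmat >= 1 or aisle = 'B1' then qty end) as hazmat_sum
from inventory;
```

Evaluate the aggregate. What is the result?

2806

bin=S74: ✗
bin=S85: ✓ → 610
bin=S80: ✓ → 559
bin=S82: ✓ → 192
bin=S44: ✓ → 399
bin=S42: ✓ → 240
bin=S30: ✓ → 368
bin=S76: ✓ → 77
bin=S21: ✓ → 361
bin=S71: ✗
hazmat_sum = 610 + 559 + 192 + 399 + 240 + 368 + 77 + 361 = 2806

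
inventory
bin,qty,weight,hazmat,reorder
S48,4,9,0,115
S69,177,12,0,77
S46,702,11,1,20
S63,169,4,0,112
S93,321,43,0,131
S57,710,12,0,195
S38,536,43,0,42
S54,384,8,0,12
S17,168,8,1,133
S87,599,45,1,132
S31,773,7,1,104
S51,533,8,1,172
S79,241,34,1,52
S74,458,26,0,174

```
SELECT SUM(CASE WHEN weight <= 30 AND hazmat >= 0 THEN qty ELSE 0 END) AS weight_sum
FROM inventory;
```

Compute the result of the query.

4078

bin=S48: ✓ → 4
bin=S69: ✓ → 177
bin=S46: ✓ → 702
bin=S63: ✓ → 169
bin=S93: ✗
bin=S57: ✓ → 710
bin=S38: ✗
bin=S54: ✓ → 384
bin=S17: ✓ → 168
bin=S87: ✗
bin=S31: ✓ → 773
bin=S51: ✓ → 533
bin=S79: ✗
bin=S74: ✓ → 458
weight_sum = 4 + 177 + 702 + 169 + 710 + 384 + 168 + 773 + 533 + 458 = 4078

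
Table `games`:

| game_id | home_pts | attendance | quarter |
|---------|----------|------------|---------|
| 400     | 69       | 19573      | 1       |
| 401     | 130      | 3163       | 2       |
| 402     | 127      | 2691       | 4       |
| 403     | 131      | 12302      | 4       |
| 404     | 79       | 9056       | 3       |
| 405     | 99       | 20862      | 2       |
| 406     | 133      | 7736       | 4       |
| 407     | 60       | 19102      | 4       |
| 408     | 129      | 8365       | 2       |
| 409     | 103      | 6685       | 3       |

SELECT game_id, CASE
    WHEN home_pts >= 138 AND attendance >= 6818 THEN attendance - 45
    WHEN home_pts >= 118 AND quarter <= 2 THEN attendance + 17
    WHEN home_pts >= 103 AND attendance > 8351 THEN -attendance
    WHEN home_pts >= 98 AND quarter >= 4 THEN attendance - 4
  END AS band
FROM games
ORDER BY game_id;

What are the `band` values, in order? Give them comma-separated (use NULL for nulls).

NULL, 3180, 2687, -12302, NULL, NULL, 7732, NULL, 8382, NULL

game_id=400: (no match → NULL) → NULL
game_id=401: home_pts >= 118 AND quarter <= 2 → 3180
game_id=402: home_pts >= 98 AND quarter >= 4 → 2687
game_id=403: home_pts >= 103 AND attendance > 8351 → -12302
game_id=404: (no match → NULL) → NULL
game_id=405: (no match → NULL) → NULL
game_id=406: home_pts >= 98 AND quarter >= 4 → 7732
game_id=407: (no match → NULL) → NULL
game_id=408: home_pts >= 118 AND quarter <= 2 → 8382
game_id=409: (no match → NULL) → NULL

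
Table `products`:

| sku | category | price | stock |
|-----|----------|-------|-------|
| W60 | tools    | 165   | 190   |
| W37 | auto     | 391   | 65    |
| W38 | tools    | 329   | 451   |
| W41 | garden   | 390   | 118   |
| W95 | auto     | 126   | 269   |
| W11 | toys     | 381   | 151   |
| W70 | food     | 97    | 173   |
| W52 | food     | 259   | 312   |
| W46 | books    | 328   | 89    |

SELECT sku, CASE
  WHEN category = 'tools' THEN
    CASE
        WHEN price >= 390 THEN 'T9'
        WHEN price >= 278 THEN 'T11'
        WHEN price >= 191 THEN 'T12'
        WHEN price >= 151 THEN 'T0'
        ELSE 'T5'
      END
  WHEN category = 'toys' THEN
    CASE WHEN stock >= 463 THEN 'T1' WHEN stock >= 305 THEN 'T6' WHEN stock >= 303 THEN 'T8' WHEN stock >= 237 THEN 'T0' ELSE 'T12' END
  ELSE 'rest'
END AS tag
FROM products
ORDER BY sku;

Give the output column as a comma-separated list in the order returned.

sku=W11: category='toys' → inner[ELSE] → T12
sku=W37: category='auto' → outer ELSE → rest
sku=W38: category='tools' → inner[price >= 278] → T11
sku=W41: category='garden' → outer ELSE → rest
sku=W46: category='books' → outer ELSE → rest
sku=W52: category='food' → outer ELSE → rest
sku=W60: category='tools' → inner[price >= 151] → T0
sku=W70: category='food' → outer ELSE → rest
sku=W95: category='auto' → outer ELSE → rest

T12, rest, T11, rest, rest, rest, T0, rest, rest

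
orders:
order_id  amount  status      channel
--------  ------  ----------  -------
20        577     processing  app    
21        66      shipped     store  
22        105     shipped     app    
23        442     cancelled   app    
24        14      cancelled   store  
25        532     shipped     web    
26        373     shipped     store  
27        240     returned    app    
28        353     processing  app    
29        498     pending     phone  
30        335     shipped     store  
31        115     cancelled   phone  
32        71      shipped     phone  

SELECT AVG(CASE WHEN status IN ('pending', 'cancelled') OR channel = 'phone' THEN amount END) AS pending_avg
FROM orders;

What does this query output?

228

order_id=20: ✗
order_id=21: ✗
order_id=22: ✗
order_id=23: ✓ → 442
order_id=24: ✓ → 14
order_id=25: ✗
order_id=26: ✗
order_id=27: ✗
order_id=28: ✗
order_id=29: ✓ → 498
order_id=30: ✗
order_id=31: ✓ → 115
order_id=32: ✓ → 71
pending_avg = (442 + 14 + 498 + 115 + 71) / 5 = 228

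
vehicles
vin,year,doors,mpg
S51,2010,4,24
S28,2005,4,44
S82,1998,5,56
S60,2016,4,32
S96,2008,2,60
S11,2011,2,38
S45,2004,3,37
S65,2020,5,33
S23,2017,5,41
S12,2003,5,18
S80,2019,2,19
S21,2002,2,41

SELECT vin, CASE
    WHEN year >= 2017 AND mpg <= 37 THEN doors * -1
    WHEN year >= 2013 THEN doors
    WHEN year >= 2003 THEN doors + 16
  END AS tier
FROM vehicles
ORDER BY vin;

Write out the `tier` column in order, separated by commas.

18, 21, NULL, 5, 20, 19, 20, 4, -5, -2, NULL, 18

vin=S11: year >= 2003 → 18
vin=S12: year >= 2003 → 21
vin=S21: (no match → NULL) → NULL
vin=S23: year >= 2013 → 5
vin=S28: year >= 2003 → 20
vin=S45: year >= 2003 → 19
vin=S51: year >= 2003 → 20
vin=S60: year >= 2013 → 4
vin=S65: year >= 2017 AND mpg <= 37 → -5
vin=S80: year >= 2017 AND mpg <= 37 → -2
vin=S82: (no match → NULL) → NULL
vin=S96: year >= 2003 → 18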